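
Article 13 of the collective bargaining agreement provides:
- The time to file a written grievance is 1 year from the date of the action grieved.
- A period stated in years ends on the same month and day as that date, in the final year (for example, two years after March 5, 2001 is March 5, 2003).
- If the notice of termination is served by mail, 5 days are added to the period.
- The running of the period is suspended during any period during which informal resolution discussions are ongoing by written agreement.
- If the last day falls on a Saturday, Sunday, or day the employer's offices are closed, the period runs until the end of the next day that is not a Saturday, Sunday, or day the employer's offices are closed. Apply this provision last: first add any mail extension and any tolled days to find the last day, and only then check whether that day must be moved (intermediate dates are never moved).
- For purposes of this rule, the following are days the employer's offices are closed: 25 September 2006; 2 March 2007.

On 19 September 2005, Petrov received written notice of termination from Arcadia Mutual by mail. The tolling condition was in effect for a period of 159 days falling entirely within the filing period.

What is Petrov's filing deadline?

March 5, 2007

1 year after 19 September 2005 is September 19, 2006.
Service was by mail, adding 5 days: September 19, 2006 + 5 days = September 24, 2006.
Tolling adds 159 days: September 24, 2006 + 159 days = March 2, 2007.
March 2, 2007 is a listed holiday; March 3, 2007 is Saturday; March 4, 2007 is Sunday. The next qualifying day is March 5, 2007.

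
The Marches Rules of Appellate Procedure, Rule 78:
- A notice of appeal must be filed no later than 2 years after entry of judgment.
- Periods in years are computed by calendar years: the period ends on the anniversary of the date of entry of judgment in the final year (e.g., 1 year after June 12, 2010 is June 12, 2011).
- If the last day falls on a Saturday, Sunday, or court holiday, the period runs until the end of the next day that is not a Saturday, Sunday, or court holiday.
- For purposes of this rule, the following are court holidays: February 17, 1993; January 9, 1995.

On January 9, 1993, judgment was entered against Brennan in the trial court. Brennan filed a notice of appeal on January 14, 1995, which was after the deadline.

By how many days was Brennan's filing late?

4 days

2 years after January 9, 1993 is January 9, 1995.
January 9, 1995 is a listed holiday. The next qualifying day is January 10, 1995.
The deadline is January 10, 1995; from January 10, 1995 to January 14, 1995 is 4 days.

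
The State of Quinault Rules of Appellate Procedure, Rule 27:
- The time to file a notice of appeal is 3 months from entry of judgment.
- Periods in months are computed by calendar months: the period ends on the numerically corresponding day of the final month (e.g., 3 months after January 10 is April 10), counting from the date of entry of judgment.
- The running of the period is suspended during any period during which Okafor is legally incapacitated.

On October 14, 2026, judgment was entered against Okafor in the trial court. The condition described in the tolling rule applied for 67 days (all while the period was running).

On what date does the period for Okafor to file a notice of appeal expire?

3 months after October 14, 2026 is January 14, 2027.
Tolling adds 67 days: January 14, 2027 + 67 days = March 22, 2027.

March 22, 2027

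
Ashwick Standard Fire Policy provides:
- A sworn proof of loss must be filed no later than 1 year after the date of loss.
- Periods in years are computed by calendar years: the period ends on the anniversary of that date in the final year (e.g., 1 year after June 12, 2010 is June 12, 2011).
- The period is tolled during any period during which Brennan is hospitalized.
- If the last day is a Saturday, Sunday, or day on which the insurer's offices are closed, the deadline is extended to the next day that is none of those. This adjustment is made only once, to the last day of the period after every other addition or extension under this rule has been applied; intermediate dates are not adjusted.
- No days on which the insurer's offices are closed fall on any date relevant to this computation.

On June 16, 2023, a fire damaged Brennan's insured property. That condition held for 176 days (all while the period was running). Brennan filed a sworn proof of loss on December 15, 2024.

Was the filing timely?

1 year after June 16, 2023 is June 16, 2024.
Tolling adds 176 days: June 16, 2024 + 176 days = December 9, 2024.
December 9, 2024 is a Monday and not a day on which the insurer's offices are closed, so no extension applies.
The deadline is December 9, 2024; the filing on December 15, 2024 is after that date.

No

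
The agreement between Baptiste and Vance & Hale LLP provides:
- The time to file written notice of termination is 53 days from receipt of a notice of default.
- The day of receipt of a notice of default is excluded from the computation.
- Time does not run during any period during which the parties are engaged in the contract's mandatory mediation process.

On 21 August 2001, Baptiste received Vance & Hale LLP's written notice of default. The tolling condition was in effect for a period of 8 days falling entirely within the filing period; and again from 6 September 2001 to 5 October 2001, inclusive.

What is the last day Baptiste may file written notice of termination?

53 days after 21 August 2001 is October 13, 2001.
Tolling adds 8 days: October 13, 2001 + 8 days = October 21, 2001.
From September 6, 2001 through October 5, 2001 inclusive is 30 days; tolling adds 30 days: October 21, 2001 + 30 days = November 20, 2001.

November 20, 2001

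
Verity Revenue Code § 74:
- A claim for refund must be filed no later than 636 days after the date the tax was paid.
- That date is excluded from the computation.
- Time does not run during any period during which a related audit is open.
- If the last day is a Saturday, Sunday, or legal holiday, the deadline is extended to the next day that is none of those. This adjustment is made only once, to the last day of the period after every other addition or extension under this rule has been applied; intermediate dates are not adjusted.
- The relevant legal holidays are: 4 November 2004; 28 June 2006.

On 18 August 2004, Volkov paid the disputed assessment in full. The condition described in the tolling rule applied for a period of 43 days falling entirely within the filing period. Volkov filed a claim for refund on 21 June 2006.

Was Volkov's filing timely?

636 days after 18 August 2004 is May 16, 2006.
Tolling adds 43 days: May 16, 2006 + 43 days = June 28, 2006.
June 28, 2006 is a listed holiday. The next qualifying day is June 29, 2006.
The deadline is June 29, 2006; the filing on June 21, 2006 is on or before that date.

Yes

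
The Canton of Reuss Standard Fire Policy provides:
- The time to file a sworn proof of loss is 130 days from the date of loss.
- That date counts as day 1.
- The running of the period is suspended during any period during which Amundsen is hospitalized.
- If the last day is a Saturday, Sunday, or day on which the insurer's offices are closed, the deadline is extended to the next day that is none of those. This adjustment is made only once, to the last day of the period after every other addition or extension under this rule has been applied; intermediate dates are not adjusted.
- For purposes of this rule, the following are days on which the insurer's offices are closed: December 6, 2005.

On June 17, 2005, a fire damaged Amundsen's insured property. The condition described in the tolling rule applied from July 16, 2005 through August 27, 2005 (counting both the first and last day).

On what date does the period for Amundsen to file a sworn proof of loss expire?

Counting June 17, 2005 as day 1, day 130 is October 24, 2005.
From July 16, 2005 through August 27, 2005 inclusive is 43 days; tolling adds 43 days: October 24, 2005 + 43 days = December 6, 2005.
December 6, 2005 is a listed holiday. The next qualifying day is December 7, 2005.

December 7, 2005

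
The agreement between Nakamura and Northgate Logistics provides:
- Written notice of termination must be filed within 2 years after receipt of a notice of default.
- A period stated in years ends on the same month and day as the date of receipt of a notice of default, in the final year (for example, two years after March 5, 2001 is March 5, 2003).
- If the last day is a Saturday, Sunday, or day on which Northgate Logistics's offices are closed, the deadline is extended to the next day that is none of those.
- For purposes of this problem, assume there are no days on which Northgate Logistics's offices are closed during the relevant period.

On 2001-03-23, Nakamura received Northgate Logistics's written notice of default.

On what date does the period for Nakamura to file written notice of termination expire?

March 24, 2003

2 years after 2001-03-23 is March 23, 2003.
March 23, 2003 is Sunday. The next qualifying day is March 24, 2003.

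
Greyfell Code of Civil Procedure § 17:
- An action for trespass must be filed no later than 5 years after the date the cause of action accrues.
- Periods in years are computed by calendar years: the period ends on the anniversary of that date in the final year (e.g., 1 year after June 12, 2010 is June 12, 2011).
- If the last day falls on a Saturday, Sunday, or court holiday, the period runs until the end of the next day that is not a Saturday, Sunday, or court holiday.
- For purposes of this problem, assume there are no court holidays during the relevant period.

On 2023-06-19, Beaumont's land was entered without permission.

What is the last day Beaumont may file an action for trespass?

June 19, 2028

5 years after 2023-06-19 is June 19, 2028.
June 19, 2028 is a Monday and not a court holiday, so no extension applies.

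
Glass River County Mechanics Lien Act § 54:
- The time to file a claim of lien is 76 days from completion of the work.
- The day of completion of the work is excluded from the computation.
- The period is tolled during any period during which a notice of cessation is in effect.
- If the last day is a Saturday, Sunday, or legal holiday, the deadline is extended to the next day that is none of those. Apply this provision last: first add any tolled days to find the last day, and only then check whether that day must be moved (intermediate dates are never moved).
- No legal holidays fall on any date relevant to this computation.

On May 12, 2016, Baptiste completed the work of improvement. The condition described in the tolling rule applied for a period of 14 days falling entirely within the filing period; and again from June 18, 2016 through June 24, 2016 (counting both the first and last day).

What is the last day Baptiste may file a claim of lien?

76 days after May 12, 2016 is July 27, 2016.
Tolling adds 14 days: July 27, 2016 + 14 days = August 10, 2016.
From June 18, 2016 through June 24, 2016 inclusive is 7 days; tolling adds 7 days: August 10, 2016 + 7 days = August 17, 2016.
August 17, 2016 is a Wednesday and not a legal holiday, so no extension applies.

August 17, 2016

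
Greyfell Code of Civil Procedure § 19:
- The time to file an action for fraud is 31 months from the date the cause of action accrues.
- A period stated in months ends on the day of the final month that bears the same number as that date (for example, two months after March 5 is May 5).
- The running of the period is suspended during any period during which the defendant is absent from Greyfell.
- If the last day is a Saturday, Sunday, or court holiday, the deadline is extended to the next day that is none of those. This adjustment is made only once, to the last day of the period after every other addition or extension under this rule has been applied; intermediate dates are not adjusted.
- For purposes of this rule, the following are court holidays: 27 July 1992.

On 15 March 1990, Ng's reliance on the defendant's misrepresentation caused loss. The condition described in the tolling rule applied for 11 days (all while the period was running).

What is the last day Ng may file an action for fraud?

31 months after 15 March 1990 is October 15, 1992.
Tolling adds 11 days: October 15, 1992 + 11 days = October 26, 1992.
October 26, 1992 is a Monday and not a court holiday, so no extension applies.

October 26, 1992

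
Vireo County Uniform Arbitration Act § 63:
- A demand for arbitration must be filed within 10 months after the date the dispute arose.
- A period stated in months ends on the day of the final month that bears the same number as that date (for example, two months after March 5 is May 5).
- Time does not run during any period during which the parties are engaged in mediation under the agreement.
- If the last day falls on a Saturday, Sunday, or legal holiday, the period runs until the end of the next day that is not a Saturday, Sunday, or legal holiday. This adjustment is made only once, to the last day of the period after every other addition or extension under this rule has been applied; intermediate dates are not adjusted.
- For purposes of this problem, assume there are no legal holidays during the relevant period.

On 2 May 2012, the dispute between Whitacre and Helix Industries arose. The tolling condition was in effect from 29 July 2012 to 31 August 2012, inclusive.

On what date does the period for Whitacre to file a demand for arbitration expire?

April 5, 2013

10 months after 2 May 2012 is March 2, 2013.
From July 29, 2012 through August 31, 2012 inclusive is 34 days; tolling adds 34 days: March 2, 2013 + 34 days = April 5, 2013.
April 5, 2013 is a Friday and not a legal holiday, so no extension applies.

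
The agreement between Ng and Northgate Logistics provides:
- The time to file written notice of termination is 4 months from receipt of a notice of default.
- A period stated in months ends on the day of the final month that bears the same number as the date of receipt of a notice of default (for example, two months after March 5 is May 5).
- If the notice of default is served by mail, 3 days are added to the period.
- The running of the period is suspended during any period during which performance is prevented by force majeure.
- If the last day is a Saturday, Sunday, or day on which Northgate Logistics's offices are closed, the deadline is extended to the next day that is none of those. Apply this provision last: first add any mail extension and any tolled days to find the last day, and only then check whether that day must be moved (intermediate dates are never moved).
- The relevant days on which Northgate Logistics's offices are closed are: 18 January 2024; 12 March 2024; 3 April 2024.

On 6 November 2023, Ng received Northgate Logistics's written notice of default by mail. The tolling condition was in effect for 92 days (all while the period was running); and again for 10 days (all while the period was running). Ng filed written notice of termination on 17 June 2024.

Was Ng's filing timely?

Yes

4 months after 6 November 2023 is March 6, 2024.
Service was by mail, adding 3 days: March 6, 2024 + 3 days = March 9, 2024.
Tolling adds 92 days: March 9, 2024 + 92 days = June 9, 2024.
Tolling adds 10 days: June 9, 2024 + 10 days = June 19, 2024.
June 19, 2024 is a Wednesday and not a day on which Northgate Logistics's offices are closed, so no extension applies.
The deadline is June 19, 2024; the filing on June 17, 2024 is on or before that date.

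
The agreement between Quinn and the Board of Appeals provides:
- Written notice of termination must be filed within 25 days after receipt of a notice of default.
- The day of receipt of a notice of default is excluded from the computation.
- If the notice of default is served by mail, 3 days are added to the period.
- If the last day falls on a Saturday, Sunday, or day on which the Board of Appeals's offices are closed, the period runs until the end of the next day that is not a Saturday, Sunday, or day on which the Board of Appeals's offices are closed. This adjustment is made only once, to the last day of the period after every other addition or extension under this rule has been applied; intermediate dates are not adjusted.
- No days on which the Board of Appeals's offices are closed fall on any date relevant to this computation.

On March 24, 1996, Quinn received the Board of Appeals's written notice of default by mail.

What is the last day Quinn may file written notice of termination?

25 days after March 24, 1996 is April 18, 1996.
Service was by mail, adding 3 days: April 18, 1996 + 3 days = April 21, 1996.
April 21, 1996 is Sunday. The next qualifying day is April 22, 1996.

April 22, 1996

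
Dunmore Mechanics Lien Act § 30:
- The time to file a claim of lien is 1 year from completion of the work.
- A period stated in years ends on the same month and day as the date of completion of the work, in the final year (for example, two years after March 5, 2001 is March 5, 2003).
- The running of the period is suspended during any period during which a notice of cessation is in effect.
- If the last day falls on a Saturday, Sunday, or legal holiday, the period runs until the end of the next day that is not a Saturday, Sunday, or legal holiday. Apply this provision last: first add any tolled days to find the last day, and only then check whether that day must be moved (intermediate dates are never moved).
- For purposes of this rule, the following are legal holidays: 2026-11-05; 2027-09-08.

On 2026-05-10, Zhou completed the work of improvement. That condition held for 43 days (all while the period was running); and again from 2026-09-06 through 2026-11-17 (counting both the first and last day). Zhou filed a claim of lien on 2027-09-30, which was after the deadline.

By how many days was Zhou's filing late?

1 year after 2026-05-10 is May 10, 2027.
Tolling adds 43 days: May 10, 2027 + 43 days = June 22, 2027.
From September 6, 2026 through November 17, 2026 inclusive is 73 days; tolling adds 73 days: June 22, 2027 + 73 days = September 3, 2027.
September 3, 2027 is a Friday and not a legal holiday, so no extension applies.
The deadline is September 3, 2027; from September 3, 2027 to September 30, 2027 is 27 days.

27 days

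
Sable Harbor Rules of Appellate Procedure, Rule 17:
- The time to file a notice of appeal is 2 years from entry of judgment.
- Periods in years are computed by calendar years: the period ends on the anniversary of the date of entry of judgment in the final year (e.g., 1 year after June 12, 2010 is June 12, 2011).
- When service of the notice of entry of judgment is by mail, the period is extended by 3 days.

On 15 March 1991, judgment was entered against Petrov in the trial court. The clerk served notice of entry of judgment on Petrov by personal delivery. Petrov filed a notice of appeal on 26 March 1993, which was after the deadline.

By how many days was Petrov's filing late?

11 days

2 years after 15 March 1991 is March 15, 1993.
Service was not by mail, so no mail extension applies.
The deadline is March 15, 1993; from March 15, 1993 to March 26, 1993 is 11 days.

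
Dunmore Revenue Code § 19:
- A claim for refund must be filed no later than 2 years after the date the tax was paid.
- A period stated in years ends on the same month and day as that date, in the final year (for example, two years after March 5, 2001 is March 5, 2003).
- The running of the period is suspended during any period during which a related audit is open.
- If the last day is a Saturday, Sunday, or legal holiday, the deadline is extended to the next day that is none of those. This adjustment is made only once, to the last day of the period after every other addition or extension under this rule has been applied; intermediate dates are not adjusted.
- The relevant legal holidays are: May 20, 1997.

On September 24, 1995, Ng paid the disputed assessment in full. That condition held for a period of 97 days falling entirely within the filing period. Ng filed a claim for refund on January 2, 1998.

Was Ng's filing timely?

2 years after September 24, 1995 is September 24, 1997.
Tolling adds 97 days: September 24, 1997 + 97 days = December 30, 1997.
December 30, 1997 is a Tuesday and not a legal holiday, so no extension applies.
The deadline is December 30, 1997; the filing on January 2, 1998 is after that date.

No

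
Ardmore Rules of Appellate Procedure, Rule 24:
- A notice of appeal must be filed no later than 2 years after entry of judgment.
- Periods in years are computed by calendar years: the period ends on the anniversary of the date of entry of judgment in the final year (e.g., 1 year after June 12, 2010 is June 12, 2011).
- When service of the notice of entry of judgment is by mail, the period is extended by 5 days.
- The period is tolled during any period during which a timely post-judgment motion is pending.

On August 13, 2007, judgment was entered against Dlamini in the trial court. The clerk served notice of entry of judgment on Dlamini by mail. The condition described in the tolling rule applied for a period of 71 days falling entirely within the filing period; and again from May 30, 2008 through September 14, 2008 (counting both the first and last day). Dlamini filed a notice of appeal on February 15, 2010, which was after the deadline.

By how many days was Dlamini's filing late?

2 days

2 years after August 13, 2007 is August 13, 2009.
Service was by mail, adding 5 days: August 13, 2009 + 5 days = August 18, 2009.
Tolling adds 71 days: August 18, 2009 + 71 days = October 28, 2009.
From May 30, 2008 through September 14, 2008 inclusive is 108 days; tolling adds 108 days: October 28, 2009 + 108 days = February 13, 2010.
The deadline is February 13, 2010; from February 13, 2010 to February 15, 2010 is 2 days.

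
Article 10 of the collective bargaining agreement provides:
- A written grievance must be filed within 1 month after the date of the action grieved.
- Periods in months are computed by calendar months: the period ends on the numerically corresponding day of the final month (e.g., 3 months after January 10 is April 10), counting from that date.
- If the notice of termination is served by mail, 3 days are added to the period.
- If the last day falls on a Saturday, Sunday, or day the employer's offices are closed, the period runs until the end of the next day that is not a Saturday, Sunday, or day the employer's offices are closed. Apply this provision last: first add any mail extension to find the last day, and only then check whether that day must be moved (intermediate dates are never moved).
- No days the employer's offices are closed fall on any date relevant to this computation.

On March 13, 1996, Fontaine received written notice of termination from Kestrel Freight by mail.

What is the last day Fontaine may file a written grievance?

April 16, 1996

1 month after March 13, 1996 is April 13, 1996.
Service was by mail, adding 3 days: April 13, 1996 + 3 days = April 16, 1996.
April 16, 1996 is a Tuesday and not a day the employer's offices are closed, so no extension applies.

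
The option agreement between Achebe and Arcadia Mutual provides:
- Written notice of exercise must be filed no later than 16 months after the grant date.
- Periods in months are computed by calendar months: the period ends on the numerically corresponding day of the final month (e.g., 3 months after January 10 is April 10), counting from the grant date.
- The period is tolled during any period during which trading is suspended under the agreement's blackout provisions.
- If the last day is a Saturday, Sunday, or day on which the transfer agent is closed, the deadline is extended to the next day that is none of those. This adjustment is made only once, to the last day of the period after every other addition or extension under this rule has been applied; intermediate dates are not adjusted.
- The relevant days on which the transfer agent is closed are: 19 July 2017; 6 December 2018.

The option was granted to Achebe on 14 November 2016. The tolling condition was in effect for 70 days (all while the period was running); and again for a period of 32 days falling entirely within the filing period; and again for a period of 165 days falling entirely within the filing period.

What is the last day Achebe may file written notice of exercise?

16 months after 14 November 2016 is March 14, 2018.
Tolling adds 70 days: March 14, 2018 + 70 days = May 23, 2018.
Tolling adds 32 days: May 23, 2018 + 32 days = June 24, 2018.
Tolling adds 165 days: June 24, 2018 + 165 days = December 6, 2018.
December 6, 2018 is a listed holiday. The next qualifying day is December 7, 2018.

December 7, 2018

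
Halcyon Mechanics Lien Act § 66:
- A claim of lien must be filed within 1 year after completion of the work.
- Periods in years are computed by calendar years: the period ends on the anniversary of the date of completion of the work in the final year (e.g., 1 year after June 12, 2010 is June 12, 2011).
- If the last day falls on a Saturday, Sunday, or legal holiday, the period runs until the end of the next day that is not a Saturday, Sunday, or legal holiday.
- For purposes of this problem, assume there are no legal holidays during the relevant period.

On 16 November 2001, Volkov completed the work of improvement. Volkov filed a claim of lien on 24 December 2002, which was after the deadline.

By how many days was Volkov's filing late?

36 days

1 year after 16 November 2001 is November 16, 2002.
November 16, 2002 is Saturday; November 17, 2002 is Sunday. The next qualifying day is November 18, 2002.
The deadline is November 18, 2002; from November 18, 2002 to December 24, 2002 is 36 days.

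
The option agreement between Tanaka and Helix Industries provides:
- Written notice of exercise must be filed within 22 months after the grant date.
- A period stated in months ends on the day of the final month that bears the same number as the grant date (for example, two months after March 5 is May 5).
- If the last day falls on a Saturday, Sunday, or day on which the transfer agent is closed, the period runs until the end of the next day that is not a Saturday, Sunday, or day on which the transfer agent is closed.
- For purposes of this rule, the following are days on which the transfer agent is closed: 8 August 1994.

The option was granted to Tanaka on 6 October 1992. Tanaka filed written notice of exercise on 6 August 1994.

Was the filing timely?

Yes

22 months after 6 October 1992 is August 6, 1994.
August 6, 1994 is Saturday; August 7, 1994 is Sunday; August 8, 1994 is a listed holiday. The next qualifying day is August 9, 1994.
The deadline is August 9, 1994; the filing on August 6, 1994 is on or before that date.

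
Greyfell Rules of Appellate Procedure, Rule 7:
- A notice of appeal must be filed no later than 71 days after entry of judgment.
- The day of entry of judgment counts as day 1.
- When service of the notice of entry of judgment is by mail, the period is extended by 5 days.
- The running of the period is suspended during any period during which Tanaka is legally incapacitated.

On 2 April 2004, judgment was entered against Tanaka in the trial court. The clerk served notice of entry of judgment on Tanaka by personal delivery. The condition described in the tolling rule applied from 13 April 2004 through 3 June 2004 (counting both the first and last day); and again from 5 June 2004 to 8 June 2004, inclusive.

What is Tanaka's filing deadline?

Counting 2 April 2004 as day 1, day 71 is June 11, 2004.
Service was not by mail, so no mail extension applies.
From April 13, 2004 through June 3, 2004 inclusive is 52 days; tolling adds 52 days: June 11, 2004 + 52 days = August 2, 2004.
From June 5, 2004 through June 8, 2004 inclusive is 4 days; tolling adds 4 days: August 2, 2004 + 4 days = August 6, 2004.

August 6, 2004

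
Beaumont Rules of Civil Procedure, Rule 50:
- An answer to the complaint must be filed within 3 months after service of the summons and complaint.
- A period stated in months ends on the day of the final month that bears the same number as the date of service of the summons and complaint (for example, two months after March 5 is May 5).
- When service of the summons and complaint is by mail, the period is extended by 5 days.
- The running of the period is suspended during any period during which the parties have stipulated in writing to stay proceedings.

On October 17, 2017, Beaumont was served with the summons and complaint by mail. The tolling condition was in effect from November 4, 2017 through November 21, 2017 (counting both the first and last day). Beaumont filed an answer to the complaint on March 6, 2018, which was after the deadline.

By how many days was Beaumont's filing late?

25 days

3 months after October 17, 2017 is January 17, 2018.
Service was by mail, adding 5 days: January 17, 2018 + 5 days = January 22, 2018.
From November 4, 2017 through November 21, 2017 inclusive is 18 days; tolling adds 18 days: January 22, 2018 + 18 days = February 9, 2018.
The deadline is February 9, 2018; from February 9, 2018 to March 6, 2018 is 25 days.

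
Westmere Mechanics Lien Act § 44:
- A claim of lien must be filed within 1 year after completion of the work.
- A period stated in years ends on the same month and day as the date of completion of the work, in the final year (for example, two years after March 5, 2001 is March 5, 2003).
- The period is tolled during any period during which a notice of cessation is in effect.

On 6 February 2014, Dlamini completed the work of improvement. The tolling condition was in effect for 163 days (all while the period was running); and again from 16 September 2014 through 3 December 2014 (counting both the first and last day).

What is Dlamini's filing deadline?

1 year after 6 February 2014 is February 6, 2015.
Tolling adds 163 days: February 6, 2015 + 163 days = July 19, 2015.
From September 16, 2014 through December 3, 2014 inclusive is 79 days; tolling adds 79 days: July 19, 2015 + 79 days = October 6, 2015.

October 6, 2015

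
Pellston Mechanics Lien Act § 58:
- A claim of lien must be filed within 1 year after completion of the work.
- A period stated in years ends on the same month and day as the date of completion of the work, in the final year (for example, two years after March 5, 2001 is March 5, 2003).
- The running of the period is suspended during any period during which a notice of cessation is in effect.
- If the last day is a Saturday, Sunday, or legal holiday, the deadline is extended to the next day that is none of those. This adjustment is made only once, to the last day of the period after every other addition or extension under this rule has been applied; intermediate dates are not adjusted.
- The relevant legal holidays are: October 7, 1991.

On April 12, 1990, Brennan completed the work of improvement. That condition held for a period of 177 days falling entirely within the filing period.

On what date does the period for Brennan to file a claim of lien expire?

October 8, 1991

1 year after April 12, 1990 is April 12, 1991.
Tolling adds 177 days: April 12, 1991 + 177 days = October 6, 1991.
October 6, 1991 is Sunday; October 7, 1991 is a listed holiday. The next qualifying day is October 8, 1991.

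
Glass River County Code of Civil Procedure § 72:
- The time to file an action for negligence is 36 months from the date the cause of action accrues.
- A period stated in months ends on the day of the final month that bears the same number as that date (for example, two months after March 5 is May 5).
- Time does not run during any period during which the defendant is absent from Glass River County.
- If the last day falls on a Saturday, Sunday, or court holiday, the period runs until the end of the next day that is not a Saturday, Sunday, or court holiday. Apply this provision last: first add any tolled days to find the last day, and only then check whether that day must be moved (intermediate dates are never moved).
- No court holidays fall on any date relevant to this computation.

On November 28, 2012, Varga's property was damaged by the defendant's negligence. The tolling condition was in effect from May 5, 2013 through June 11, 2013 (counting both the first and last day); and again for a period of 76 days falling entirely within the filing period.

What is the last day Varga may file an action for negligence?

36 months after November 28, 2012 is November 28, 2015.
From May 5, 2013 through June 11, 2013 inclusive is 38 days; tolling adds 38 days: November 28, 2015 + 38 days = January 5, 2016.
Tolling adds 76 days: January 5, 2016 + 76 days = March 21, 2016.
March 21, 2016 is a Monday and not a court holiday, so no extension applies.

March 21, 2016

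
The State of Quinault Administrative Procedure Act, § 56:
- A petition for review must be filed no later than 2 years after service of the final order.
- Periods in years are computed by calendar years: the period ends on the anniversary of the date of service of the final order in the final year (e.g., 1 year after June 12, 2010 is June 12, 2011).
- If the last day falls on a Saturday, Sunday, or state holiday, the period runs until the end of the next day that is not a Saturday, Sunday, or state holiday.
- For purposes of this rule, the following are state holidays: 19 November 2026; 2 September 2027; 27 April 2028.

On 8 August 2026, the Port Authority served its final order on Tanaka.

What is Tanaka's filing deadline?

2 years after 8 August 2026 is August 8, 2028.
August 8, 2028 is a Tuesday and not a state holiday, so no extension applies.

August 8, 2028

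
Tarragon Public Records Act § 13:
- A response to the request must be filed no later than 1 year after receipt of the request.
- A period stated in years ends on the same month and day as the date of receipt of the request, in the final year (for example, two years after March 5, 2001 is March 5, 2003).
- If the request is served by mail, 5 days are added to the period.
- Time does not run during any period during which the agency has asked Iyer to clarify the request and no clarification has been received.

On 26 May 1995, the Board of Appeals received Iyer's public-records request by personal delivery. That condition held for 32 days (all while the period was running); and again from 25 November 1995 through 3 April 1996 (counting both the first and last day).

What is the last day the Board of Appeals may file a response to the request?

1 year after 26 May 1995 is May 26, 1996.
Service was not by mail, so no mail extension applies.
Tolling adds 32 days: May 26, 1996 + 32 days = June 27, 1996.
From November 25, 1995 through April 3, 1996 inclusive is 131 days; tolling adds 131 days: June 27, 1996 + 131 days = November 5, 1996.

November 5, 1996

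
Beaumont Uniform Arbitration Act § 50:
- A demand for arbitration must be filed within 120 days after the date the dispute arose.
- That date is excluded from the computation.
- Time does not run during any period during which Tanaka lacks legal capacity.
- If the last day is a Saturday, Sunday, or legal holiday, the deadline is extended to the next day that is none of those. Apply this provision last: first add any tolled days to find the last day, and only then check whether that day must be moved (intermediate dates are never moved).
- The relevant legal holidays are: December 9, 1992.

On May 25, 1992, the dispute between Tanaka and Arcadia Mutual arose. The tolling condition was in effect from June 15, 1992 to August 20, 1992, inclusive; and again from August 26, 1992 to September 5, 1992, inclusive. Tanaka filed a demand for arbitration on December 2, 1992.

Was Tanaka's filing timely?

Yes

120 days after May 25, 1992 is September 22, 1992.
From June 15, 1992 through August 20, 1992 inclusive is 67 days; tolling adds 67 days: September 22, 1992 + 67 days = November 28, 1992.
From August 26, 1992 through September 5, 1992 inclusive is 11 days; tolling adds 11 days: November 28, 1992 + 11 days = December 9, 1992.
December 9, 1992 is a listed holiday. The next qualifying day is December 10, 1992.
The deadline is December 10, 1992; the filing on December 2, 1992 is on or before that date.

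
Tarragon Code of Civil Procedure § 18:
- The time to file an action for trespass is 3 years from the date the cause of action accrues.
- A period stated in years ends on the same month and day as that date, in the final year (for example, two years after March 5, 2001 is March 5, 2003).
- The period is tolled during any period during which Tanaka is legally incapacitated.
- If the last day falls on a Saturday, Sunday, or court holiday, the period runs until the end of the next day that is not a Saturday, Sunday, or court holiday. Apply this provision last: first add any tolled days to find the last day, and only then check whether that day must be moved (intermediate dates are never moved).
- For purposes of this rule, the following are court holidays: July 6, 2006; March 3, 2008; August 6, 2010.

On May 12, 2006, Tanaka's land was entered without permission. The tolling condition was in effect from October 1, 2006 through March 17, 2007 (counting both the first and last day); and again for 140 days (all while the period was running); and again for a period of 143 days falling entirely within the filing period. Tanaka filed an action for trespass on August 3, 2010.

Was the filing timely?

3 years after May 12, 2006 is May 12, 2009.
From October 1, 2006 through March 17, 2007 inclusive is 168 days; tolling adds 168 days: May 12, 2009 + 168 days = October 27, 2009.
Tolling adds 140 days: October 27, 2009 + 140 days = March 16, 2010.
Tolling adds 143 days: March 16, 2010 + 143 days = August 6, 2010.
August 6, 2010 is a listed holiday; August 7, 2010 is Saturday; August 8, 2010 is Sunday. The next qualifying day is August 9, 2010.
The deadline is August 9, 2010; the filing on August 3, 2010 is on or before that date.

Yes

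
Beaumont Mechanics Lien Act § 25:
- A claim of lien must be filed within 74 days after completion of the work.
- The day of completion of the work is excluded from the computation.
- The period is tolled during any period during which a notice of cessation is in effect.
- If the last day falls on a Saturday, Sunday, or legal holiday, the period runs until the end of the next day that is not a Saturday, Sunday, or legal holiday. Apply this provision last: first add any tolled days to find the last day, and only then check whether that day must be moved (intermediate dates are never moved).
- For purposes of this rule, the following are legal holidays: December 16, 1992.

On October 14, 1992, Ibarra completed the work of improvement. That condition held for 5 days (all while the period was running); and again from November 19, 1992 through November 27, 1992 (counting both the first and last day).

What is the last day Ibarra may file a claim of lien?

January 11, 1993

74 days after October 14, 1992 is December 27, 1992.
Tolling adds 5 days: December 27, 1992 + 5 days = January 1, 1993.
From November 19, 1992 through November 27, 1992 inclusive is 9 days; tolling adds 9 days: January 1, 1993 + 9 days = January 10, 1993.
January 10, 1993 is Sunday. The next qualifying day is January 11, 1993.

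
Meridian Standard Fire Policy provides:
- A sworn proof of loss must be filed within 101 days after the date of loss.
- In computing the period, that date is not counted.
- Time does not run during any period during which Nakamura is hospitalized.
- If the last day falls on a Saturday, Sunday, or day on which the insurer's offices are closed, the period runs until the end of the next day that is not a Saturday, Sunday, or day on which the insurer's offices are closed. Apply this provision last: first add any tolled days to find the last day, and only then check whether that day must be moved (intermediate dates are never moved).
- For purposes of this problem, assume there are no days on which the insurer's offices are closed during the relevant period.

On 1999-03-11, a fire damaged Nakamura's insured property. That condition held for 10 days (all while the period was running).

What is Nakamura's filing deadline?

June 30, 1999

101 days after 1999-03-11 is June 20, 1999.
Tolling adds 10 days: June 20, 1999 + 10 days = June 30, 1999.
June 30, 1999 is a Wednesday and not a day on which the insurer's offices are closed, so no extension applies.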